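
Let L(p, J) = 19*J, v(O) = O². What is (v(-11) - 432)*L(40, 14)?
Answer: -82726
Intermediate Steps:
(v(-11) - 432)*L(40, 14) = ((-11)² - 432)*(19*14) = (121 - 432)*266 = -311*266 = -82726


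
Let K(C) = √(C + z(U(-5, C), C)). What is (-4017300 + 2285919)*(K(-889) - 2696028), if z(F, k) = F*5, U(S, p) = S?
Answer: 4667851654668 - 1731381*I*√914 ≈ 4.6678e+12 - 5.2344e+7*I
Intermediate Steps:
z(F, k) = 5*F
K(C) = √(-25 + C) (K(C) = √(C + 5*(-5)) = √(C - 25) = √(-25 + C))
(-4017300 + 2285919)*(K(-889) - 2696028) = (-4017300 + 2285919)*(√(-25 - 889) - 2696028) = -1731381*(√(-914) - 2696028) = -1731381*(I*√914 - 2696028) = -1731381*(-2696028 + I*√914) = 4667851654668 - 1731381*I*√914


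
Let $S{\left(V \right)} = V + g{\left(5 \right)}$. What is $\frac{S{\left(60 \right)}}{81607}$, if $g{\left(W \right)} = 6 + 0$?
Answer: $\frac{66}{81607} \approx 0.00080875$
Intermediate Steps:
$g{\left(W \right)} = 6$
$S{\left(V \right)} = 6 + V$ ($S{\left(V \right)} = V + 6 = 6 + V$)
$\frac{S{\left(60 \right)}}{81607} = \frac{6 + 60}{81607} = 66 \cdot \frac{1}{81607} = \frac{66}{81607}$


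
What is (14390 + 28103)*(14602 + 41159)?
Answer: 2369452173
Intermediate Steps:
(14390 + 28103)*(14602 + 41159) = 42493*55761 = 2369452173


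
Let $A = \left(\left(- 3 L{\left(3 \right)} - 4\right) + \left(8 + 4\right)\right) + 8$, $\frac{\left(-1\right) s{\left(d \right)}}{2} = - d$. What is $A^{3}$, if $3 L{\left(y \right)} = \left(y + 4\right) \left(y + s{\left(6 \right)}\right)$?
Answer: $-704969$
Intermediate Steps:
$s{\left(d \right)} = 2 d$ ($s{\left(d \right)} = - 2 \left(- d\right) = 2 d$)
$L{\left(y \right)} = \frac{\left(4 + y\right) \left(12 + y\right)}{3}$ ($L{\left(y \right)} = \frac{\left(y + 4\right) \left(y + 2 \cdot 6\right)}{3} = \frac{\left(4 + y\right) \left(y + 12\right)}{3} = \frac{\left(4 + y\right) \left(12 + y\right)}{3}$)
$A = -89$ ($A = \left(\left(- 3 \left(16 + \frac{3^{2}}{3} + \frac{16}{3} \cdot 3\right) - 4\right) + \left(8 + 4\right)\right) + 8 = \left(\left(- 3 \left(16 + \frac{1}{3} \cdot 9 + 16\right) - 4\right) + 12\right) + 8 = \left(\left(- 3 \left(16 + 3 + 16\right) - 4\right) + 12\right) + 8 = \left(\left(\left(-3\right) 35 - 4\right) + 12\right) + 8 = \left(\left(-105 - 4\right) + 12\right) + 8 = \left(-109 + 12\right) + 8 = -97 + 8 = -89$)
$A^{3} = \left(-89\right)^{3} = -704969$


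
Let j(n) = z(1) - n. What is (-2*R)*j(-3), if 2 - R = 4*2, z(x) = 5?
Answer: 96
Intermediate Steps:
R = -6 (R = 2 - 4*2 = 2 - 1*8 = 2 - 8 = -6)
j(n) = 5 - n
(-2*R)*j(-3) = (-2*(-6))*(5 - 1*(-3)) = 12*(5 + 3) = 12*8 = 96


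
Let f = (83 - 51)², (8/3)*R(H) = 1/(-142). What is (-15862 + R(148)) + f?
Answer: -16855971/1136 ≈ -14838.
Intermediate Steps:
R(H) = -3/1136 (R(H) = (3/8)/(-142) = (3/8)*(-1/142) = -3/1136)
f = 1024 (f = 32² = 1024)
(-15862 + R(148)) + f = (-15862 - 3/1136) + 1024 = -18019235/1136 + 1024 = -16855971/1136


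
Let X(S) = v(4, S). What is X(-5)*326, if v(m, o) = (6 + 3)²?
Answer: 26406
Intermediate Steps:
v(m, o) = 81 (v(m, o) = 9² = 81)
X(S) = 81
X(-5)*326 = 81*326 = 26406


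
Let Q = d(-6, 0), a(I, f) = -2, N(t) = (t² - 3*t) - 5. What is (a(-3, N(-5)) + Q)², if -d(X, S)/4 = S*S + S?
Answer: 4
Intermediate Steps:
N(t) = -5 + t² - 3*t
d(X, S) = -4*S - 4*S² (d(X, S) = -4*(S*S + S) = -4*(S² + S) = -4*(S + S²) = -4*S - 4*S²)
Q = 0 (Q = -4*0*(1 + 0) = -4*0*1 = 0)
(a(-3, N(-5)) + Q)² = (-2 + 0)² = (-2)² = 4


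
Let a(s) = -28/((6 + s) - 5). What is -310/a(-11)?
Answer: -775/7 ≈ -110.71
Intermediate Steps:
a(s) = -28/(1 + s)
-310/a(-11) = -310/((-28/(1 - 11))) = -310/((-28/(-10))) = -310/((-28*(-1/10))) = -310/14/5 = -310*5/14 = -775/7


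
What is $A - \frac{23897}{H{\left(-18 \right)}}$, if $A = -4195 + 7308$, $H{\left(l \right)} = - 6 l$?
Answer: $\frac{312307}{108} \approx 2891.7$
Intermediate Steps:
$A = 3113$
$A - \frac{23897}{H{\left(-18 \right)}} = 3113 - \frac{23897}{\left(-6\right) \left(-18\right)} = 3113 - \frac{23897}{108} = \frac{312307}{108}$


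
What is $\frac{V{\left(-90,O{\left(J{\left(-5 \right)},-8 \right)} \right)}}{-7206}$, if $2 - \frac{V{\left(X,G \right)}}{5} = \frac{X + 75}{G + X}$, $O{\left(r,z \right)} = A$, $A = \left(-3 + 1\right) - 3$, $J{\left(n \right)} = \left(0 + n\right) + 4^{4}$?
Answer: $- \frac{175}{136914} \approx -0.0012782$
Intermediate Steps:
$J{\left(n \right)} = 256 + n$ ($J{\left(n \right)} = n + 256 = 256 + n$)
$A = -5$ ($A = -2 - 3 = -5$)
$O{\left(r,z \right)} = -5$
$V{\left(X,G \right)} = 10 - \frac{5 \left(75 + X\right)}{G + X}$ ($V{\left(X,G \right)} = 10 - 5 \frac{X + 75}{G + X} = 10 - 5 \frac{75 + X}{G + X} = 10 - \frac{5 \left(75 + X\right)}{G + X}$)
$\frac{V{\left(-90,O{\left(J{\left(-5 \right)},-8 \right)} \right)}}{-7206} = \frac{5 \frac{1}{-5 - 90} \left(-75 - 90 + 2 \left(-5\right)\right)}{-7206} = \frac{5 \left(-75 - 90 - 10\right)}{-95} \left(- \frac{1}{7206}\right) = 5 \left(- \frac{1}{95}\right) \left(-175\right) \left(- \frac{1}{7206}\right) = \frac{175}{19} \left(- \frac{1}{7206}\right) = - \frac{175}{136914}$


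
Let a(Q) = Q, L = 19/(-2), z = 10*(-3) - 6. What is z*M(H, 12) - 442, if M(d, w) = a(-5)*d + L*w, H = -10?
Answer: 1862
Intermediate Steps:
z = -36 (z = -30 - 6 = -36)
L = -19/2 (L = 19*(-½) = -19/2 ≈ -9.5000)
M(d, w) = -5*d - 19*w/2
z*M(H, 12) - 442 = -36*(-5*(-10) - 19/2*12) - 442 = -36*(50 - 114) - 442 = -36*(-64) - 442 = 2304 - 442 = 1862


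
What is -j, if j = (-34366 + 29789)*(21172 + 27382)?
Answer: 222231658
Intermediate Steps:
j = -222231658 (j = -4577*48554 = -222231658)
-j = -1*(-222231658) = 222231658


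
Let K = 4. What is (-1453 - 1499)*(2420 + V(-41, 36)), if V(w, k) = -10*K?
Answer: -7025760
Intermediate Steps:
V(w, k) = -40 (V(w, k) = -10*4 = -40)
(-1453 - 1499)*(2420 + V(-41, 36)) = (-1453 - 1499)*(2420 - 40) = -2952*2380 = -7025760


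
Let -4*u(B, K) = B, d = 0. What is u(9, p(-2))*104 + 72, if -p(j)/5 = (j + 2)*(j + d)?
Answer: -162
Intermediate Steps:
p(j) = -5*j*(2 + j) (p(j) = -5*(j + 2)*(j + 0) = -5*(2 + j)*j = -5*j*(2 + j))
u(B, K) = -B/4
u(9, p(-2))*104 + 72 = -1/4*9*104 + 72 = -9/4*104 + 72 = -234 + 72 = -162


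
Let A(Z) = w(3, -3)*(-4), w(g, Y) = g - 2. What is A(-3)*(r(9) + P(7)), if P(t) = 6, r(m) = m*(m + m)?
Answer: -672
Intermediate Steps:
r(m) = 2*m² (r(m) = m*(2*m) = 2*m²)
w(g, Y) = -2 + g
A(Z) = -4 (A(Z) = (-2 + 3)*(-4) = 1*(-4) = -4)
A(-3)*(r(9) + P(7)) = -4*(2*9² + 6) = -4*(2*81 + 6) = -4*(162 + 6) = -4*168 = -672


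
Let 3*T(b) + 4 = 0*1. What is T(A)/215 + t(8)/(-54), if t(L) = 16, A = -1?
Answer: -1756/5805 ≈ -0.30250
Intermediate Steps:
T(b) = -4/3 (T(b) = -4/3 + (0*1)/3 = -4/3 + (1/3)*0 = -4/3 + 0 = -4/3)
T(A)/215 + t(8)/(-54) = -4/3/215 + 16/(-54) = -4/3*1/215 + 16*(-1/54) = -4/645 - 8/27 = -1756/5805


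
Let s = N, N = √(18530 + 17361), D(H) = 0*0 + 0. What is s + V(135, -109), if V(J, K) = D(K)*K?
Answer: √35891 ≈ 189.45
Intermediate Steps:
D(H) = 0 (D(H) = 0 + 0 = 0)
V(J, K) = 0 (V(J, K) = 0*K = 0)
N = √35891 ≈ 189.45
s = √35891 ≈ 189.45
s + V(135, -109) = √35891 + 0 = √35891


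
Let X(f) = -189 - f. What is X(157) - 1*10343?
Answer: -10689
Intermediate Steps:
X(157) - 1*10343 = (-189 - 1*157) - 1*10343 = (-189 - 157) - 10343 = -346 - 10343 = -10689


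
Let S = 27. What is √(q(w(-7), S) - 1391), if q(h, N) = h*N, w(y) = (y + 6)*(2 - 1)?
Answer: I*√1418 ≈ 37.656*I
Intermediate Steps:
w(y) = 6 + y (w(y) = (6 + y)*1 = 6 + y)
q(h, N) = N*h
√(q(w(-7), S) - 1391) = √(27*(6 - 7) - 1391) = √(27*(-1) - 1391) = √(-27 - 1391) = √(-1418) = I*√1418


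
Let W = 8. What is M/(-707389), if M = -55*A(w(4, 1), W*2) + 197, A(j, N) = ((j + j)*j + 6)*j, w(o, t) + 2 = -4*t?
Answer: -25937/707389 ≈ -0.036666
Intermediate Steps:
w(o, t) = -2 - 4*t
A(j, N) = j*(6 + 2*j²) (A(j, N) = ((2*j)*j + 6)*j = (2*j² + 6)*j = (6 + 2*j²)*j = j*(6 + 2*j²))
M = 25937 (M = -110*(-2 - 4*1)*(3 + (-2 - 4*1)²) + 197 = -110*(-2 - 4)*(3 + (-2 - 4)²) + 197 = -110*(-6)*(3 + (-6)²) + 197 = -110*(-6)*(3 + 36) + 197 = -110*(-6)*39 + 197 = -55*(-468) + 197 = 25740 + 197 = 25937)
M/(-707389) = 25937/(-707389) = 25937*(-1/707389) = -25937/707389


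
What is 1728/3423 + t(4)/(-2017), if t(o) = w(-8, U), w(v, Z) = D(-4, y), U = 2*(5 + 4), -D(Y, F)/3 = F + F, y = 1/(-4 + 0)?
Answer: 2320161/4602794 ≈ 0.50408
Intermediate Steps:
y = -1/4 (y = 1/(-4) = -1/4 ≈ -0.25000)
D(Y, F) = -6*F (D(Y, F) = -3*(F + F) = -6*F)
U = 18 (U = 2*9 = 18)
w(v, Z) = 3/2 (w(v, Z) = -6*(-1/4) = 3/2)
t(o) = 3/2
1728/3423 + t(4)/(-2017) = 1728/3423 + (3/2)/(-2017) = 1728*(1/3423) + (3/2)*(-1/2017) = 576/1141 - 3/4034 = 2320161/4602794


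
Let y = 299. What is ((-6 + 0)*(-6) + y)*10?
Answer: 3350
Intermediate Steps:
((-6 + 0)*(-6) + y)*10 = ((-6 + 0)*(-6) + 299)*10 = (-6*(-6) + 299)*10 = (36 + 299)*10 = 335*10 = 3350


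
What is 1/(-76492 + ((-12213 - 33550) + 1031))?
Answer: -1/121224 ≈ -8.2492e-6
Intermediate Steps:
1/(-76492 + ((-12213 - 33550) + 1031)) = 1/(-76492 + (-45763 + 1031)) = 1/(-76492 - 44732) = 1/(-121224) = -1/121224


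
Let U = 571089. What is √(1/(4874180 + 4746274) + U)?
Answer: √52856077408891640778/9620454 ≈ 755.70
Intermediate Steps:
√(1/(4874180 + 4746274) + U) = √(1/(4874180 + 4746274) + 571089) = √(1/9620454 + 571089) = √(5494135454407/9620454) = √52856077408891640778/9620454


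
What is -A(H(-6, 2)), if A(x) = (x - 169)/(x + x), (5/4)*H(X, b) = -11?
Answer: -889/88 ≈ -10.102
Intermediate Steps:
H(X, b) = -44/5 (H(X, b) = (4/5)*(-11) = -44/5)
A(x) = (-169 + x)/(2*x) (A(x) = (-169 + x)/((2*x)) = (-169 + x)*(1/(2*x)) = (-169 + x)/(2*x))
-A(H(-6, 2)) = -(-169 - 44/5)/(2*(-44/5)) = -(-5)*(-889)/(2*44*5) = -1*889/88 = -889/88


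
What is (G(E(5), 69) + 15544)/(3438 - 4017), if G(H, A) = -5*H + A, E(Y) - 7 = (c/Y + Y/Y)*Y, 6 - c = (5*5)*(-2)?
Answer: -5091/193 ≈ -26.378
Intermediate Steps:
c = 56 (c = 6 - 5*5*(-2) = 6 - 25*(-2) = 6 - 1*(-50) = 6 + 50 = 56)
E(Y) = 7 + Y*(1 + 56/Y) (E(Y) = 7 + (56/Y + Y/Y)*Y = 7 + (56/Y + 1)*Y = 7 + (1 + 56/Y)*Y = 7 + Y*(1 + 56/Y))
G(H, A) = A - 5*H
(G(E(5), 69) + 15544)/(3438 - 4017) = ((69 - 5*(63 + 5)) + 15544)/(3438 - 4017) = ((69 - 5*68) + 15544)/(-579) = ((69 - 340) + 15544)*(-1/579) = (-271 + 15544)*(-1/579) = 15273*(-1/579) = -5091/193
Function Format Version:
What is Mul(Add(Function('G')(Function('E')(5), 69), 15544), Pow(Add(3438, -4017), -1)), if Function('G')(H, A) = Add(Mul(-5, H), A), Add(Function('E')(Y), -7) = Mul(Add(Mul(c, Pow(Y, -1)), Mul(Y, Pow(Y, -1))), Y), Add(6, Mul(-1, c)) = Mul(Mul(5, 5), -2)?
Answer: Rational(-5091, 193) ≈ -26.378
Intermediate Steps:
c = 56 (c = Add(6, Mul(-1, Mul(Mul(5, 5), -2))) = Add(6, Mul(-1, Mul(25, -2))) = Add(6, Mul(-1, -50)) = Add(6, 50) = 56)
Function('E')(Y) = Add(7, Mul(Y, Add(1, Mul(56, Pow(Y, -1))))) (Function('E')(Y) = Add(7, Mul(Add(Mul(56, Pow(Y, -1)), Mul(Y, Pow(Y, -1))), Y)) = Add(7, Mul(Add(Mul(56, Pow(Y, -1)), 1), Y)) = Add(7, Mul(Add(1, Mul(56, Pow(Y, -1))), Y)) = Add(7, Mul(Y, Add(1, Mul(56, Pow(Y, -1))))))
Function('G')(H, A) = Add(A, Mul(-5, H))
Mul(Add(Function('G')(Function('E')(5), 69), 15544), Pow(Add(3438, -4017), -1)) = Mul(Add(Add(69, Mul(-5, Add(63, 5))), 15544), Pow(Add(3438, -4017), -1)) = Mul(Add(Add(69, Mul(-5, 68)), 15544), Pow(-579, -1)) = Mul(Add(Add(69, -340), 15544), Rational(-1, 579)) = Mul(Add(-271, 15544), Rational(-1, 579)) = Mul(15273, Rational(-1, 579)) = Rational(-5091, 193)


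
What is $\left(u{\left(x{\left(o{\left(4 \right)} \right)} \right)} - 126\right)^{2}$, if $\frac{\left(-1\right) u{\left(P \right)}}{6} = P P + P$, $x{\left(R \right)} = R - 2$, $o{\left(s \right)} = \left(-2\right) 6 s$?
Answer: $219810276$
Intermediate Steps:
$o{\left(s \right)} = - 12 s$
$x{\left(R \right)} = -2 + R$
$u{\left(P \right)} = - 6 P - 6 P^{2}$ ($u{\left(P \right)} = - 6 \left(P P + P\right) = - 6 \left(P^{2} + P\right) = - 6 \left(P + P^{2}\right) = - 6 P - 6 P^{2}$)
$\left(u{\left(x{\left(o{\left(4 \right)} \right)} \right)} - 126\right)^{2} = \left(- 6 \left(-2 - 48\right) \left(1 - 50\right) - 126\right)^{2} = \left(\left(-6\right) \left(-50\right) \left(1 - 50\right) - 126\right)^{2} = \left(\left(-6\right) \left(-50\right) \left(-49\right) - 126\right)^{2} = \left(-14700 - 126\right)^{2} = \left(-14826\right)^{2} = 219810276$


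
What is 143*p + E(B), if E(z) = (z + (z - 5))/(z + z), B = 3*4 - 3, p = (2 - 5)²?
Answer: 23179/18 ≈ 1287.7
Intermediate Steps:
p = 9 (p = (-3)² = 9)
B = 9 (B = 12 - 3 = 9)
E(z) = (-5 + 2*z)/(2*z) (E(z) = (z + (-5 + z))/((2*z)) = (-5 + 2*z)*(1/(2*z)) = (-5 + 2*z)/(2*z))
143*p + E(B) = 143*9 + (-5/2 + 9)/9 = 1287 + (⅑)*(13/2) = 1287 + 13/18 = 23179/18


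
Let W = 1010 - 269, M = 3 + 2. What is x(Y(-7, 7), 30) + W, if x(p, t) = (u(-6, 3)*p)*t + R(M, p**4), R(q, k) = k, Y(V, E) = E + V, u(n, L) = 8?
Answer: 741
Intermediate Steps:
M = 5
W = 741
x(p, t) = p**4 + 8*p*t (x(p, t) = (8*p)*t + p**4 = 8*p*t + p**4 = p**4 + 8*p*t)
x(Y(-7, 7), 30) + W = (7 - 7)*((7 - 7)**3 + 8*30) + 741 = 0*(0**3 + 240) + 741 = 0*(0 + 240) + 741 = 0*240 + 741 = 0 + 741 = 741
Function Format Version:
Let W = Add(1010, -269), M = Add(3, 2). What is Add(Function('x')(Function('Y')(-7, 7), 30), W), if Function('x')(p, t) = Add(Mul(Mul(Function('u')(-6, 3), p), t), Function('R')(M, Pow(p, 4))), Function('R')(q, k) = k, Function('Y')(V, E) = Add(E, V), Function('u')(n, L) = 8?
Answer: 741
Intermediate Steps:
M = 5
W = 741
Function('x')(p, t) = Add(Pow(p, 4), Mul(8, p, t)) (Function('x')(p, t) = Add(Mul(Mul(8, p), t), Pow(p, 4)) = Add(Mul(8, p, t), Pow(p, 4)) = Add(Pow(p, 4), Mul(8, p, t)))
Add(Function('x')(Function('Y')(-7, 7), 30), W) = Add(Mul(Add(7, -7), Add(Pow(Add(7, -7), 3), Mul(8, 30))), 741) = Add(Mul(0, Add(Pow(0, 3), 240)), 741) = Add(Mul(0, Add(0, 240)), 741) = Add(Mul(0, 240), 741) = Add(0, 741) = 741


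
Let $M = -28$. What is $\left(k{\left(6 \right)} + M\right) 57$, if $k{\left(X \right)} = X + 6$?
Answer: $-912$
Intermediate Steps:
$k{\left(X \right)} = 6 + X$
$\left(k{\left(6 \right)} + M\right) 57 = \left(\left(6 + 6\right) - 28\right) 57 = \left(12 - 28\right) 57 = \left(-16\right) 57 = -912$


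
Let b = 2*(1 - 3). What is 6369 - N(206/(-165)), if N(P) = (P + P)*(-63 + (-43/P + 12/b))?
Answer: 31451/5 ≈ 6290.2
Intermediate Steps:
b = -4 (b = 2*(-2) = -4)
N(P) = 2*P*(-66 - 43/P) (N(P) = (P + P)*(-63 + (-43/P + 12/(-4))) = (2*P)*(-63 + (-43/P + 12*(-1/4))) = (2*P)*(-63 + (-43/P - 3)) = (2*P)*(-63 + (-3 - 43/P)) = (2*P)*(-66 - 43/P) = 2*P*(-66 - 43/P))
6369 - N(206/(-165)) = 6369 - (-86 - 27192/(-165)) = 6369 - (-86 - 27192*(-1)/165) = 6369 - (-86 - 132*(-206/165)) = 6369 - (-86 + 824/5) = 6369 - 1*394/5 = 6369 - 394/5 = 31451/5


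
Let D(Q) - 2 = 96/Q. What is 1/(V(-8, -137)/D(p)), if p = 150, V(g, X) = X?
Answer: -66/3425 ≈ -0.019270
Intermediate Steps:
D(Q) = 2 + 96/Q
1/(V(-8, -137)/D(p)) = 1/(-137/(2 + 96/150)) = 1/(-137/(2 + 96*(1/150))) = 1/(-137/(2 + 16/25)) = 1/(-137/66/25) = 1/(-137*25/66) = 1/(-3425/66) = -66/3425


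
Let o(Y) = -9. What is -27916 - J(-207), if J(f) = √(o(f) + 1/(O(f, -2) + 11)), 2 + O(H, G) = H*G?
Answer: -27916 - I*√178882/141 ≈ -27916.0 - 2.9996*I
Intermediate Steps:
O(H, G) = -2 + G*H (O(H, G) = -2 + H*G = -2 + G*H)
J(f) = √(-9 + 1/(9 - 2*f)) (J(f) = √(-9 + 1/((-2 - 2*f) + 11)) = √(-9 + 1/(9 - 2*f)))
-27916 - J(-207) = -27916 - √2*√((40 - 9*(-207))/(-9 + 2*(-207))) = -27916 - √2*√((40 + 1863)/(-9 - 414)) = -27916 - √2*√(1903/(-423)) = -27916 - √2*√(-1/423*1903) = -27916 - √2*√(-1903/423) = -27916 - √2*I*√89441/141 = -27916 - I*√178882/141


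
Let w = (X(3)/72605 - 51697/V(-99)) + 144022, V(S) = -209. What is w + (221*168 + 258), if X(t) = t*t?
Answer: 2756519181126/15174445 ≈ 1.8166e+5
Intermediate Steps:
X(t) = t²
w = 2189207380356/15174445 (w = (3²/72605 - 51697/(-209)) + 144022 = (9*(1/72605) - 51697*(-1/209)) + 144022 = (9/72605 + 51697/209) + 144022 = 3753462566/15174445 + 144022 = 2189207380356/15174445 ≈ 1.4427e+5)
w + (221*168 + 258) = 2189207380356/15174445 + (221*168 + 258) = 2189207380356/15174445 + (37128 + 258) = 2189207380356/15174445 + 37386 = 2756519181126/15174445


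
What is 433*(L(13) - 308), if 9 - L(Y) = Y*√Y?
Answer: -129467 - 5629*√13 ≈ -1.4976e+5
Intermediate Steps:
L(Y) = 9 - Y^(3/2) (L(Y) = 9 - Y*√Y = 9 - Y^(3/2))
433*(L(13) - 308) = 433*((9 - 13^(3/2)) - 308) = 433*((9 - 13*√13) - 308) = 433*(-299 - 13*√13) = -129467 - 5629*√13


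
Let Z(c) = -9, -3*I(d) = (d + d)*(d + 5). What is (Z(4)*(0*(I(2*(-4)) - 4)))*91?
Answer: 0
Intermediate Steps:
I(d) = -2*d*(5 + d)/3 (I(d) = -(d + d)*(d + 5)/3 = -2*d*(5 + d)/3)
(Z(4)*(0*(I(2*(-4)) - 4)))*91 = -0*(-2*2*(-4)*(5 + 2*(-4))/3 - 4)*91 = -0*(-2/3*(-8)*(5 - 8) - 4)*91 = -0*(-2/3*(-8)*(-3) - 4)*91 = -0*(-16 - 4)*91 = -0*(-20)*91 = -9*0*91 = 0*91 = 0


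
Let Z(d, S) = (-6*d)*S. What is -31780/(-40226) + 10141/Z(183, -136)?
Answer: 2576787853/3003434064 ≈ 0.85795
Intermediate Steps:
Z(d, S) = -6*S*d
-31780/(-40226) + 10141/Z(183, -136) = -31780/(-40226) + 10141/((-6*(-136)*183)) = -31780*(-1/40226) + 10141/149328 = 15890/20113 + 10141*(1/149328) = 15890/20113 + 10141/149328 = 2576787853/3003434064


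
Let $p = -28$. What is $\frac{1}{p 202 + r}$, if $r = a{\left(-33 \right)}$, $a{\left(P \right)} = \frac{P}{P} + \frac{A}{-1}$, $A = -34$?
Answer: $- \frac{1}{5621} \approx -0.0001779$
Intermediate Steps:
$a{\left(P \right)} = 35$ ($a{\left(P \right)} = \frac{P}{P} - \frac{34}{-1} = 1 - -34 = 1 + 34 = 35$)
$r = 35$
$\frac{1}{p 202 + r} = \frac{1}{\left(-28\right) 202 + 35} = \frac{1}{-5656 + 35} = \frac{1}{-5621} = - \frac{1}{5621}$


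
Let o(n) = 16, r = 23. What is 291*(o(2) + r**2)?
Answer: 158595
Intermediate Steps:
291*(o(2) + r**2) = 291*(16 + 23**2) = 291*(16 + 529) = 291*545 = 158595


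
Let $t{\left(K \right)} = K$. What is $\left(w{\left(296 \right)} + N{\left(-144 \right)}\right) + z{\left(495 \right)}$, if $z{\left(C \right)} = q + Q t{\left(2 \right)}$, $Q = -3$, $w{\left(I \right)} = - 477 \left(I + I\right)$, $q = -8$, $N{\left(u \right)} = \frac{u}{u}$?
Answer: $-282397$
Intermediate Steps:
$N{\left(u \right)} = 1$
$w{\left(I \right)} = - 954 I$ ($w{\left(I \right)} = - 477 \cdot 2 I = - 954 I$)
$z{\left(C \right)} = -14$ ($z{\left(C \right)} = -8 - 6 = -14$)
$\left(w{\left(296 \right)} + N{\left(-144 \right)}\right) + z{\left(495 \right)} = \left(\left(-954\right) 296 + 1\right) - 14 = \left(-282384 + 1\right) - 14 = -282383 - 14 = -282397$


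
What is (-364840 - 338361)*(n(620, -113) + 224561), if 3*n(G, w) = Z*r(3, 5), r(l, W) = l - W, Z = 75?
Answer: -157876359711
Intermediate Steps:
n(G, w) = -50 (n(G, w) = (75*(3 - 1*5))/3 = (75*(3 - 5))/3 = (75*(-2))/3 = (⅓)*(-150) = -50)
(-364840 - 338361)*(n(620, -113) + 224561) = (-364840 - 338361)*(-50 + 224561) = -703201*224511 = -157876359711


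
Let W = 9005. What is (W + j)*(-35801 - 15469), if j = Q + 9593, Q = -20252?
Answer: 84800580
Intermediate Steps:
j = -10659 (j = -20252 + 9593 = -10659)
(W + j)*(-35801 - 15469) = (9005 - 10659)*(-35801 - 15469) = -1654*(-51270) = 84800580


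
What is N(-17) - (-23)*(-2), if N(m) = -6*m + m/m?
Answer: 57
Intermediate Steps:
N(m) = 1 - 6*m (N(m) = -6*m + 1 = 1 - 6*m)
N(-17) - (-23)*(-2) = (1 - 6*(-17)) - (-23)*(-2) = (1 + 102) - 1*46 = 103 - 46 = 57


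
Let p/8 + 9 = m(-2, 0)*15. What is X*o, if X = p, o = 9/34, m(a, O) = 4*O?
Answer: -324/17 ≈ -19.059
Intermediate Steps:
p = -72 (p = -72 + 8*((4*0)*15) = -72 + 8*(0*15) = -72 + 8*0 = -72 + 0 = -72)
o = 9/34 (o = 9*(1/34) = 9/34 ≈ 0.26471)
X = -72
X*o = -72*9/34 = -324/17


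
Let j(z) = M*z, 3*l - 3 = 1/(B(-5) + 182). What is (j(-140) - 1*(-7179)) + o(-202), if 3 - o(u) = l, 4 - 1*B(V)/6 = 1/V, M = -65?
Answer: 50601343/3108 ≈ 16281.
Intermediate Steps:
B(V) = 24 - 6/V
l = 3113/3108 (l = 1 + 1/(3*((24 - 6/(-5)) + 182)) = 1 + 1/(3*((24 - 6*(-⅕)) + 182)) = 1 + 1/(3*((24 + 6/5) + 182)) = 1 + 1/(3*(126/5 + 182)) = 1 + 1/(3*(1036/5)) = 1 + (⅓)*(5/1036) = 1 + 5/3108 = 3113/3108 ≈ 1.0016)
j(z) = -65*z
o(u) = 6211/3108 (o(u) = 3 - 1*3113/3108 = 3 - 3113/3108 = 6211/3108)
(j(-140) - 1*(-7179)) + o(-202) = (-65*(-140) - 1*(-7179)) + 6211/3108 = (9100 + 7179) + 6211/3108 = 16279 + 6211/3108 = 50601343/3108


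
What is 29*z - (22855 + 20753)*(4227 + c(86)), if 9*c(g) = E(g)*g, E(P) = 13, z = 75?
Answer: -569237771/3 ≈ -1.8975e+8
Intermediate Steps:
c(g) = 13*g/9 (c(g) = (13*g)/9 = 13*g/9)
29*z - (22855 + 20753)*(4227 + c(86)) = 29*75 - (22855 + 20753)*(4227 + (13/9)*86) = 2175 - 43608*(4227 + 1118/9) = 2175 - 43608*39161/9 = 2175 - 1*569244296/3 = 2175 - 569244296/3 = -569237771/3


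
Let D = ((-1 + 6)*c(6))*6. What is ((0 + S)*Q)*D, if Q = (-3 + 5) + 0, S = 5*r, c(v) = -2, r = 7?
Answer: -4200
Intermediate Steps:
S = 35 (S = 5*7 = 35)
Q = 2 (Q = 2 + 0 = 2)
D = -60 (D = ((-1 + 6)*(-2))*6 = (5*(-2))*6 = -10*6 = -60)
((0 + S)*Q)*D = ((0 + 35)*2)*(-60) = (35*2)*(-60) = 70*(-60) = -4200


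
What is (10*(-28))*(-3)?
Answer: 840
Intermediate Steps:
(10*(-28))*(-3) = -280*(-3) = 840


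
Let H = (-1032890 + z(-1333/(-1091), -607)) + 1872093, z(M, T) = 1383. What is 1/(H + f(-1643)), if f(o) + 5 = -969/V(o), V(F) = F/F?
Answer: 1/839612 ≈ 1.1910e-6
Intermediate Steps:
V(F) = 1
f(o) = -974 (f(o) = -5 - 969/1 = -5 - 969*1 = -5 - 969 = -974)
H = 840586 (H = (-1032890 + 1383) + 1872093 = -1031507 + 1872093 = 840586)
1/(H + f(-1643)) = 1/(840586 - 974) = 1/839612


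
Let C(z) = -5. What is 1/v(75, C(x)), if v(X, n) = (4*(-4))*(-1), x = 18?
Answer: 1/16 ≈ 0.062500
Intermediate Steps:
v(X, n) = 16 (v(X, n) = -16*(-1) = 16)
1/v(75, C(x)) = 1/16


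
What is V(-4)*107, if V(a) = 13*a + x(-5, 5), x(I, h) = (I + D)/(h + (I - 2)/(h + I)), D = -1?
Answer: -5564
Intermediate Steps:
x(I, h) = (-1 + I)/(h + (-2 + I)/(I + h)) (x(I, h) = (I - 1)/(h + (I - 2)/(h + I)) = (-1 + I)/(h + (-2 + I)/(I + h)))
V(a) = 13*a (V(a) = 13*a + ((-5)² - 1*(-5) - 1*5 - 5*5)/(-2 - 5 + 5² - 5*5) = 13*a + (25 + 5 - 5 - 25)/(-2 - 5 + 25 - 25) = 13*a + 0/(-7) = 13*a - ⅐*0 = 13*a + 0 = 13*a)
V(-4)*107 = (13*(-4))*107 = -52*107 = -5564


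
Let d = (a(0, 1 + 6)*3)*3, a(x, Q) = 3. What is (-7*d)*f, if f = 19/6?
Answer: -1197/2 ≈ -598.50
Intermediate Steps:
d = 27 (d = (3*3)*3 = 9*3 = 27)
f = 19/6 (f = 19*(⅙) = 19/6 ≈ 3.1667)
(-7*d)*f = -7*27*(19/6) = -189*19/6 = -1197/2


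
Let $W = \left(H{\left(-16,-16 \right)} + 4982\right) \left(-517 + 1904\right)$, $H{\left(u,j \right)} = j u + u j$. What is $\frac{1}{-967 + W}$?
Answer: $\frac{1}{7619211} \approx 1.3125 \cdot 10^{-7}$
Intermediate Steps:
$H{\left(u,j \right)} = 2 j u$ ($H{\left(u,j \right)} = j u + j u = 2 j u$)
$W = 7620178$ ($W = \left(2 \left(-16\right) \left(-16\right) + 4982\right) \left(-517 + 1904\right) = \left(512 + 4982\right) 1387 = 5494 \cdot 1387 = 7620178$)
$\frac{1}{-967 + W} = \frac{1}{-967 + 7620178} = \frac{1}{7619211}$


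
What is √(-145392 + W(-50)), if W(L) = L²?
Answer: 2*I*√35723 ≈ 378.01*I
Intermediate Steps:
√(-145392 + W(-50)) = √(-145392 + (-50)²) = √(-145392 + 2500) = √(-142892) = 2*I*√35723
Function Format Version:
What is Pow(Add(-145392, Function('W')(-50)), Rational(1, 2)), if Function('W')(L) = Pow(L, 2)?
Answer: Mul(2, I, Pow(35723, Rational(1, 2))) ≈ Mul(378.01, I)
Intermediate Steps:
Pow(Add(-145392, Function('W')(-50)), Rational(1, 2)) = Pow(Add(-145392, Pow(-50, 2)), Rational(1, 2)) = Pow(Add(-145392, 2500), Rational(1, 2)) = Pow(-142892, Rational(1, 2)) = Mul(2, I, Pow(35723, Rational(1, 2)))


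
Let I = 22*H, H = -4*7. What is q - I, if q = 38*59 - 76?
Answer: 2782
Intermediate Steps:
H = -28
I = -616 (I = 22*(-28) = -616)
q = 2166 (q = 2242 - 76 = 2166)
q - I = 2166 - 1*(-616) = 2166 + 616 = 2782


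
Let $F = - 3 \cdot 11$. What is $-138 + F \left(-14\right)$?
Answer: $324$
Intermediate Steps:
$F = -33$ ($F = \left(-1\right) 33 = -33$)
$-138 + F \left(-14\right) = -138 - -462 = -138 + 462 = 324$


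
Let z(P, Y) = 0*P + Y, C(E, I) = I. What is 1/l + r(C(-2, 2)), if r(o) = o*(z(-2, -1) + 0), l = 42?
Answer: -83/42 ≈ -1.9762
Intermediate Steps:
z(P, Y) = Y (z(P, Y) = 0 + Y = Y)
r(o) = -o (r(o) = o*(-1 + 0) = o*(-1) = -o)
1/l + r(C(-2, 2)) = 1/42 - 1*2 = (1/42)*1 - 2 = 1/42 - 2 = -83/42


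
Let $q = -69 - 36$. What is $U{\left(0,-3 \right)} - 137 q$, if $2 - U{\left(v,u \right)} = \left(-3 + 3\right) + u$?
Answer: $14390$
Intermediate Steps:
$U{\left(v,u \right)} = 2 - u$ ($U{\left(v,u \right)} = 2 - \left(\left(-3 + 3\right) + u\right) = 2 - \left(0 + u\right) = 2 - u$)
$q = -105$ ($q = -69 - 36 = -105$)
$U{\left(0,-3 \right)} - 137 q = \left(2 - -3\right) - -14385 = \left(2 + 3\right) + 14385 = 5 + 14385 = 14390$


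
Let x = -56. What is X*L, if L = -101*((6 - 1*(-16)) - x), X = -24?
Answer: 189072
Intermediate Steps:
L = -7878 (L = -101*((6 - 1*(-16)) - 1*(-56)) = -101*((6 + 16) + 56) = -101*(22 + 56) = -101*78 = -7878)
X*L = -24*(-7878) = 189072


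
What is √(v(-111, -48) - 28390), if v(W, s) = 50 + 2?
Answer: I*√28338 ≈ 168.34*I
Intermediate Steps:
v(W, s) = 52
√(v(-111, -48) - 28390) = √(52 - 28390) = √(-28338) = I*√28338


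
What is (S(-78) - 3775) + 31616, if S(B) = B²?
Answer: 33925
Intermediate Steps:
(S(-78) - 3775) + 31616 = ((-78)² - 3775) + 31616 = (6084 - 3775) + 31616 = 2309 + 31616 = 33925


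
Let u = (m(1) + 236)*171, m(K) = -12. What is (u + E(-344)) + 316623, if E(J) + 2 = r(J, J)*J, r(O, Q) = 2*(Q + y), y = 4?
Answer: 588845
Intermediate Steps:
r(O, Q) = 8 + 2*Q (r(O, Q) = 2*(Q + 4) = 2*(4 + Q) = 8 + 2*Q)
E(J) = -2 + J*(8 + 2*J) (E(J) = -2 + (8 + 2*J)*J = -2 + J*(8 + 2*J))
u = 38304 (u = (-12 + 236)*171 = 224*171 = 38304)
(u + E(-344)) + 316623 = (38304 + (-2 + 2*(-344)*(4 - 344))) + 316623 = (38304 + (-2 + 2*(-344)*(-340))) + 316623 = (38304 + (-2 + 233920)) + 316623 = (38304 + 233918) + 316623 = 272222 + 316623 = 588845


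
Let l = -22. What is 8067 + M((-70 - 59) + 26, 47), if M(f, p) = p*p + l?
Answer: 10254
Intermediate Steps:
M(f, p) = -22 + p**2 (M(f, p) = p*p - 22 = p**2 - 22 = -22 + p**2)
8067 + M((-70 - 59) + 26, 47) = 8067 + (-22 + 47**2) = 8067 + (-22 + 2209) = 8067 + 2187 = 10254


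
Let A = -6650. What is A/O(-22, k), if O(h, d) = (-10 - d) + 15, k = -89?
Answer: -3325/47 ≈ -70.745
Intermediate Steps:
O(h, d) = 5 - d
A/O(-22, k) = -6650/(5 - 1*(-89)) = -6650/(5 + 89) = -6650/94 = -6650*1/94 = -3325/47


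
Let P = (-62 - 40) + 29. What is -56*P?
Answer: 4088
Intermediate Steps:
P = -73 (P = -102 + 29 = -73)
-56*P = -56*(-73) = 4088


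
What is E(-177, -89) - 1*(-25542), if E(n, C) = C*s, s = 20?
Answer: 23762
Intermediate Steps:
E(n, C) = 20*C (E(n, C) = C*20 = 20*C)
E(-177, -89) - 1*(-25542) = 20*(-89) - 1*(-25542) = -1780 + 25542 = 23762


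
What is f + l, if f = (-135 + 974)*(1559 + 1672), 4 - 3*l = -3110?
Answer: 2711847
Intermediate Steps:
l = 1038 (l = 4/3 - 1/3*(-3110) = 4/3 + 3110/3 = 1038)
f = 2710809 (f = 839*3231 = 2710809)
f + l = 2710809 + 1038 = 2711847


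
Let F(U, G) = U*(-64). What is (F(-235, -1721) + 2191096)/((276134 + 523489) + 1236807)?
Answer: 1103068/1018215 ≈ 1.0833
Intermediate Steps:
F(U, G) = -64*U
(F(-235, -1721) + 2191096)/((276134 + 523489) + 1236807) = (-64*(-235) + 2191096)/((276134 + 523489) + 1236807) = (15040 + 2191096)/(799623 + 1236807) = 2206136/2036430 = 2206136*(1/2036430) = 1103068/1018215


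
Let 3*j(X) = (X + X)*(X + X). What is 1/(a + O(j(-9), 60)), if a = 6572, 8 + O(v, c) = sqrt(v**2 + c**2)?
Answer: 547/3589236 - sqrt(106)/3589236 ≈ 0.00014953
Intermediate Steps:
j(X) = 4*X**2/3 (j(X) = ((X + X)*(X + X))/3 = ((2*X)*(2*X))/3 = (4*X**2)/3 = 4*X**2/3)
O(v, c) = -8 + sqrt(c**2 + v**2) (O(v, c) = -8 + sqrt(v**2 + c**2) = -8 + sqrt(c**2 + v**2))
1/(a + O(j(-9), 60)) = 1/(6572 + (-8 + sqrt(60**2 + ((4/3)*(-9)**2)**2))) = 1/(6572 + (-8 + sqrt(3600 + ((4/3)*81)**2))) = 1/(6572 + (-8 + sqrt(3600 + 108**2))) = 1/(6572 + (-8 + sqrt(3600 + 11664))) = 1/(6572 + (-8 + sqrt(15264))) = 1/(6572 + (-8 + 12*sqrt(106))) = 1/(6564 + 12*sqrt(106))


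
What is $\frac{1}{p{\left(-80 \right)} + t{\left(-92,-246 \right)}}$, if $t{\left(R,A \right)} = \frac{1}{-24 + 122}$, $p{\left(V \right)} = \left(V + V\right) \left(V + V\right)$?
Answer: $\frac{98}{2508801} \approx 3.9062 \cdot 10^{-5}$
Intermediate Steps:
$p{\left(V \right)} = 4 V^{2}$ ($p{\left(V \right)} = 2 V 2 V = 4 V^{2}$)
$t{\left(R,A \right)} = \frac{1}{98}$
$\frac{1}{p{\left(-80 \right)} + t{\left(-92,-246 \right)}} = \frac{1}{4 \left(-80\right)^{2} + \frac{1}{98}} = \frac{1}{4 \cdot 6400 + \frac{1}{98}} = \frac{1}{25600 + \frac{1}{98}} = \frac{1}{\frac{2508801}{98}} = \frac{98}{2508801}$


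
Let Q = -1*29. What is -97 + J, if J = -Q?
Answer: -68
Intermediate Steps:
Q = -29
J = 29 (J = -1*(-29) = 29)
-97 + J = -97 + 29 = -68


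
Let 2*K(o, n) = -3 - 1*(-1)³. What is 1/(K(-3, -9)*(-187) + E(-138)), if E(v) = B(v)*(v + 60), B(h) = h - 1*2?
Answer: 1/11107 ≈ 9.0033e-5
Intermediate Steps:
K(o, n) = -1 (K(o, n) = (-3 - 1*(-1)³)/2 = (-3 - 1*(-1))/2 = (-3 + 1)/2 = (½)*(-2) = -1)
B(h) = -2 + h (B(h) = h - 2 = -2 + h)
E(v) = (-2 + v)*(60 + v) (E(v) = (-2 + v)*(v + 60) = (-2 + v)*(60 + v))
1/(K(-3, -9)*(-187) + E(-138)) = 1/(-1*(-187) + (-2 - 138)*(60 - 138)) = 1/(187 - 140*(-78)) = 1/(187 + 10920) = 1/11107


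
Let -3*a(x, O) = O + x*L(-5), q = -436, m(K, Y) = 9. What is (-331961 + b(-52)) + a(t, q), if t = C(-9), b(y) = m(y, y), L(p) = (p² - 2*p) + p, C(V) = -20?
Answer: -994820/3 ≈ -3.3161e+5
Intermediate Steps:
L(p) = p² - p
b(y) = 9
t = -20
a(x, O) = -10*x - O/3 (a(x, O) = -(O + x*(-5*(-1 - 5)))/3 = -(O + x*(-5*(-6)))/3 = -(O + x*30)/3 = -(O + 30*x)/3 = -10*x - O/3)
(-331961 + b(-52)) + a(t, q) = (-331961 + 9) + (-10*(-20) - ⅓*(-436)) = -331952 + (200 + 436/3) = -331952 + 1036/3 = -994820/3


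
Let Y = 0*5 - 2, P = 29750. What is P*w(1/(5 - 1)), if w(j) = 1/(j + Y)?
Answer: -17000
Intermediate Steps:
Y = -2 (Y = 0 - 2 = -2)
w(j) = 1/(-2 + j) (w(j) = 1/(j - 2) = 1/(-2 + j))
P*w(1/(5 - 1)) = 29750/(-2 + 1/(5 - 1)) = 29750/(-2 + 1/4) = 29750/(-2 + ¼) = 29750/(-7/4) = 29750*(-4/7) = -17000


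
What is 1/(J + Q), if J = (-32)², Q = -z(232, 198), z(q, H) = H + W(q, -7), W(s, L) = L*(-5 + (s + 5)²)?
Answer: 1/393974 ≈ 2.5382e-6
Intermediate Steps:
W(s, L) = L*(-5 + (5 + s)²)
z(q, H) = 35 + H - 7*(5 + q)² (z(q, H) = H - 7*(-5 + (5 + q)²) = H + (35 - 7*(5 + q)²) = 35 + H - 7*(5 + q)²)
Q = 392950 (Q = -(35 + 198 - 7*(5 + 232)²) = -(35 + 198 - 7*237²) = -(35 + 198 - 7*56169) = -(35 + 198 - 393183) = -1*(-392950) = 392950)
J = 1024
1/(J + Q) = 1/(1024 + 392950) = 1/393974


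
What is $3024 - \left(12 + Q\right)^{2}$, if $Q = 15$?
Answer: $2295$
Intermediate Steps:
$3024 - \left(12 + Q\right)^{2} = 3024 - \left(12 + 15\right)^{2} = 3024 - 27^{2} = 3024 - 729 = 2295$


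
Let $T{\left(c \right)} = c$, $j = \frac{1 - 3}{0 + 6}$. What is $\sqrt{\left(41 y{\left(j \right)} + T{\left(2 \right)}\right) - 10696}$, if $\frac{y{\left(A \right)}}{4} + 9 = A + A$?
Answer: $\frac{i \sqrt{110514}}{3} \approx 110.81 i$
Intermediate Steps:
$j = - \frac{1}{3}$ ($j = - \frac{2}{6} = \left(-2\right) \frac{1}{6} = - \frac{1}{3} \approx -0.33333$)
$y{\left(A \right)} = -36 + 8 A$ ($y{\left(A \right)} = -36 + 4 \left(A + A\right) = -36 + 4 \cdot 2 A = -36 + 8 A$)
$\sqrt{\left(41 y{\left(j \right)} + T{\left(2 \right)}\right) - 10696} = \sqrt{\left(41 \left(-36 + 8 \left(- \frac{1}{3}\right)\right) + 2\right) - 10696} = \sqrt{\left(41 \left(-36 - \frac{8}{3}\right) + 2\right) - 10696} = \sqrt{\left(41 \left(- \frac{116}{3}\right) + 2\right) - 10696} = \sqrt{\left(- \frac{4756}{3} + 2\right) - 10696} = \sqrt{- \frac{4750}{3} - 10696} = \sqrt{- \frac{36838}{3}} = \frac{i \sqrt{110514}}{3}$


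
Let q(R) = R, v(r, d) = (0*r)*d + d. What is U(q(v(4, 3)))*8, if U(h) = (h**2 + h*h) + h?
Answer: 168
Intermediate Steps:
v(r, d) = d (v(r, d) = 0*d + d = 0 + d = d)
U(h) = h + 2*h**2 (U(h) = (h**2 + h**2) + h = 2*h**2 + h = h + 2*h**2)
U(q(v(4, 3)))*8 = (3*(1 + 2*3))*8 = (3*(1 + 6))*8 = (3*7)*8 = 21*8 = 168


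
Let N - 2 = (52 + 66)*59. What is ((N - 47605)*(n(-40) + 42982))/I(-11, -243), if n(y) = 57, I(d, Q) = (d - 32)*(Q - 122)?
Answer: -1749147999/15695 ≈ -1.1145e+5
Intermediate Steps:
I(d, Q) = (-122 + Q)*(-32 + d) (I(d, Q) = (-32 + d)*(-122 + Q) = (-122 + Q)*(-32 + d))
N = 6964 (N = 2 + (52 + 66)*59 = 2 + 118*59 = 2 + 6962 = 6964)
((N - 47605)*(n(-40) + 42982))/I(-11, -243) = ((6964 - 47605)*(57 + 42982))/(3904 - 122*(-11) - 32*(-243) - 243*(-11)) = (-40641*43039)/(3904 + 1342 + 7776 + 2673) = -1749147999/15695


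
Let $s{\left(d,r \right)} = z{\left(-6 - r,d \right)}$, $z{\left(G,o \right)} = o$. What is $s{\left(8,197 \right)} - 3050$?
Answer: $-3042$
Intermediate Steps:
$s{\left(d,r \right)} = d$
$s{\left(8,197 \right)} - 3050 = 8 - 3050 = -3042$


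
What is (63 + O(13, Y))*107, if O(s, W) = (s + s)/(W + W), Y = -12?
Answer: 79501/12 ≈ 6625.1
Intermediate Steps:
O(s, W) = s/W (O(s, W) = (2*s)/((2*W)) = (2*s)*(1/(2*W)) = s/W)
(63 + O(13, Y))*107 = (63 + 13/(-12))*107 = (63 + 13*(-1/12))*107 = (63 - 13/12)*107 = (743/12)*107 = 79501/12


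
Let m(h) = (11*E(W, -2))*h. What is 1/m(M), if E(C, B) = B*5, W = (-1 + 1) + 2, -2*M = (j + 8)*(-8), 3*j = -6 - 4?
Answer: -3/6160 ≈ -0.00048701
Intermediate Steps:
j = -10/3 (j = (-6 - 4)/3 = (1/3)*(-10) = -10/3 ≈ -3.3333)
M = 56/3 (M = -(-10/3 + 8)*(-8)/2 = -7*(-8)/3 = -1/2*(-112/3) = 56/3 ≈ 18.667)
W = 2 (W = 0 + 2 = 2)
E(C, B) = 5*B
m(h) = -110*h (m(h) = (11*(5*(-2)))*h = (11*(-10))*h = -110*h)
1/m(M) = 1/(-110*56/3) = 1/(-6160/3) = -3/6160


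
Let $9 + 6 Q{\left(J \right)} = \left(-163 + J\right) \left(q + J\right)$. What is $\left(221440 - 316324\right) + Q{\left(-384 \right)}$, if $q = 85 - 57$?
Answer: $- \frac{374581}{6} \approx -62430.0$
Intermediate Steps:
$q = 28$
$Q{\left(J \right)} = - \frac{3}{2} + \frac{\left(-163 + J\right) \left(28 + J\right)}{6}$
$\left(221440 - 316324\right) + Q{\left(-384 \right)} = \left(221440 - 316324\right) - \left(- \frac{47267}{6} - 24576\right) = -94884 + \left(- \frac{4573}{6} + 8640 + \frac{1}{6} \cdot 147456\right) = -94884 + \left(- \frac{4573}{6} + 8640 + 24576\right) = -94884 + \frac{194723}{6} = - \frac{374581}{6}$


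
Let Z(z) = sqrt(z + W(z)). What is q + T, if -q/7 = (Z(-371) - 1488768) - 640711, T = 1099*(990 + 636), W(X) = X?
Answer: 16693327 - 7*I*sqrt(742) ≈ 1.6693e+7 - 190.68*I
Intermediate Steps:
Z(z) = sqrt(2)*sqrt(z) (Z(z) = sqrt(z + z) = sqrt(2*z) = sqrt(2)*sqrt(z))
T = 1786974 (T = 1099*1626 = 1786974)
q = 14906353 - 7*I*sqrt(742) (q = -7*((sqrt(2)*sqrt(-371) - 1488768) - 640711) = -7*((sqrt(2)*(I*sqrt(371)) - 1488768) - 640711) = -7*((I*sqrt(742) - 1488768) - 640711) = -7*((-1488768 + I*sqrt(742)) - 640711) = -7*(-2129479 + I*sqrt(742)) = 14906353 - 7*I*sqrt(742) ≈ 1.4906e+7 - 190.68*I)
q + T = (14906353 - 7*I*sqrt(742)) + 1786974 = 16693327 - 7*I*sqrt(742)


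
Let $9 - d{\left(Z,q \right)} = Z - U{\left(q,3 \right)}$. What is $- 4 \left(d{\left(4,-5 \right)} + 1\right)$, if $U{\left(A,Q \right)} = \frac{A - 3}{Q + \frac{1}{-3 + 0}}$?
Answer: $-12$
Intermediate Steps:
$U{\left(A,Q \right)} = \frac{-3 + A}{- \frac{1}{3} + Q}$ ($U{\left(A,Q \right)} = \frac{-3 + A}{Q + \frac{1}{-3}} = \frac{-3 + A}{Q - \frac{1}{3}} = \frac{-3 + A}{- \frac{1}{3} + Q}$)
$d{\left(Z,q \right)} = \frac{63}{8} - Z + \frac{3 q}{8}$ ($d{\left(Z,q \right)} = 9 - \left(Z - \frac{3 \left(-3 + q\right)}{-1 + 3 \cdot 3}\right) = 9 - \left(Z - \frac{3 \left(-3 + q\right)}{-1 + 9}\right) = 9 - \left(Z - \frac{3 \left(-3 + q\right)}{8}\right) = 9 - \left(Z - 3 \cdot \frac{1}{8} \left(-3 + q\right)\right) = 9 - \left(Z - \left(- \frac{9}{8} + \frac{3 q}{8}\right)\right) = 9 - \left(\frac{9}{8} + Z - \frac{3 q}{8}\right) = \frac{63}{8} - Z + \frac{3 q}{8}$)
$- 4 \left(d{\left(4,-5 \right)} + 1\right) = - 4 \left(\left(\frac{63}{8} - 4 + \frac{3}{8} \left(-5\right)\right) + 1\right) = - 4 \left(\left(\frac{63}{8} - 4 - \frac{15}{8}\right) + 1\right) = - 4 \left(2 + 1\right) = \left(-4\right) 3 = -12$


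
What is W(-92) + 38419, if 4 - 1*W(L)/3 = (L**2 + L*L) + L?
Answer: -12077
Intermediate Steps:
W(L) = 12 - 6*L**2 - 3*L (W(L) = 12 - 3*((L**2 + L*L) + L) = 12 - 3*((L**2 + L**2) + L) = 12 - 3*(2*L**2 + L) = 12 - 3*(L + 2*L**2) = 12 + (-6*L**2 - 3*L) = 12 - 6*L**2 - 3*L)
W(-92) + 38419 = (12 - 6*(-92)**2 - 3*(-92)) + 38419 = (12 - 6*8464 + 276) + 38419 = (12 - 50784 + 276) + 38419 = -50496 + 38419 = -12077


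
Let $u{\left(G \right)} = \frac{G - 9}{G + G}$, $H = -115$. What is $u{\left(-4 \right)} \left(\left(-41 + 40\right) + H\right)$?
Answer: $- \frac{377}{2} \approx -188.5$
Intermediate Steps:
$u{\left(G \right)} = \frac{-9 + G}{2 G}$
$u{\left(-4 \right)} \left(\left(-41 + 40\right) + H\right) = \frac{-9 - 4}{2 \left(-4\right)} \left(\left(-41 + 40\right) - 115\right) = \frac{1}{2} \left(- \frac{1}{4}\right) \left(-13\right) \left(-1 - 115\right) = \frac{13}{8} \left(-116\right) = - \frac{377}{2}$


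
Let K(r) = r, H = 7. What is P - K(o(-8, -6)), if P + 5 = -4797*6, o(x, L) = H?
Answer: -28794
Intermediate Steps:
o(x, L) = 7
P = -28787 (P = -5 - 4797*6 = -5 - 28782 = -28787)
P - K(o(-8, -6)) = -28787 - 1*7 = -28787 - 7 = -28794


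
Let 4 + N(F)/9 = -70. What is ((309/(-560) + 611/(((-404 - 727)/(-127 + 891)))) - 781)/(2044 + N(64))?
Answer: -58185683/67136160 ≈ -0.86668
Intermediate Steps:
N(F) = -666 (N(F) = -36 + 9*(-70) = -36 - 630 = -666)
((309/(-560) + 611/(((-404 - 727)/(-127 + 891)))) - 781)/(2044 + N(64)) = ((309/(-560) + 611/(((-404 - 727)/(-127 + 891)))) - 781)/(2044 - 666) = ((309*(-1/560) + 611/((-1131/764))) - 781)/1378 = ((-309/560 + 611/((-1131*1/764))) - 781)*(1/1378) = ((-309/560 + 611/(-1131/764)) - 781)*(1/1378) = ((-309/560 + 611*(-764/1131)) - 781)*(1/1378) = ((-309/560 - 35908/87) - 781)*(1/1378) = (-20135363/48720 - 781)*(1/1378) = -58185683/48720*1/1378 = -58185683/67136160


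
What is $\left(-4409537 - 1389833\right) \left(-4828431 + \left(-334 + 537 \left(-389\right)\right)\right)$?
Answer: $29215242675460$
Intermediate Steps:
$\left(-4409537 - 1389833\right) \left(-4828431 + \left(-334 + 537 \left(-389\right)\right)\right) = - 5799370 \left(-4828431 - 209227\right) = \left(-5799370\right) \left(-5037658\right) = 29215242675460$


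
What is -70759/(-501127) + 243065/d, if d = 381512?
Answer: 148801841863/191185964024 ≈ 0.77831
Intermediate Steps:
-70759/(-501127) + 243065/d = -70759/(-501127) + 243065/381512 = -70759*(-1/501127) + 243065*(1/381512) = 70759/501127 + 243065/381512 = 148801841863/191185964024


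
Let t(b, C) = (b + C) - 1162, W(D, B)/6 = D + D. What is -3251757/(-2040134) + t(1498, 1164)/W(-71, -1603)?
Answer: -77131/462778 ≈ -0.16667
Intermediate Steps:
W(D, B) = 12*D (W(D, B) = 6*(D + D) = 6*(2*D) = 12*D)
t(b, C) = -1162 + C + b (t(b, C) = (C + b) - 1162 = -1162 + C + b)
-3251757/(-2040134) + t(1498, 1164)/W(-71, -1603) = -3251757/(-2040134) + (-1162 + 1164 + 1498)/((12*(-71))) = -3251757*(-1/2040134) + 1500/(-852) = 10389/6518 + 1500*(-1/852) = 10389/6518 - 125/71 = -77131/462778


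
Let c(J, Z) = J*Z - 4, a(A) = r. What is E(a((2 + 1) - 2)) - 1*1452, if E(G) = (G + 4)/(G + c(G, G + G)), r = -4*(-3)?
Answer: -53722/37 ≈ -1451.9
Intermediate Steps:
r = 12
a(A) = 12
c(J, Z) = -4 + J*Z
E(G) = (4 + G)/(-4 + G + 2*G²) (E(G) = (G + 4)/(G + (-4 + G*(G + G))) = (4 + G)/(G + (-4 + G*(2*G))) = (4 + G)/(G + (-4 + 2*G²)) = (4 + G)/(-4 + G + 2*G²))
E(a((2 + 1) - 2)) - 1*1452 = (4 + 12)/(-4 + 12 + 2*12²) - 1*1452 = 16/(-4 + 12 + 2*144) - 1452 = 16/(-4 + 12 + 288) - 1452 = 16/296 - 1452 = (1/296)*16 - 1452 = 2/37 - 1452 = -53722/37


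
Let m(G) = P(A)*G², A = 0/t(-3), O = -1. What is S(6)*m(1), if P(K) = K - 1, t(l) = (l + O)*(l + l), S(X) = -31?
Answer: 31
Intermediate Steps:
t(l) = 2*l*(-1 + l) (t(l) = (l - 1)*(l + l) = (-1 + l)*(2*l) = 2*l*(-1 + l))
A = 0 (A = 0/((2*(-3)*(-1 - 3))) = 0/((2*(-3)*(-4))) = 0/24 = 0*(1/24) = 0)
P(K) = -1 + K
m(G) = -G² (m(G) = (-1 + 0)*G² = -G²)
S(6)*m(1) = -(-31)*1² = -(-31) = -31*(-1) = 31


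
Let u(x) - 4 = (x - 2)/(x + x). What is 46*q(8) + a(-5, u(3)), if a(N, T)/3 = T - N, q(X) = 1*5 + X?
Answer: 1251/2 ≈ 625.50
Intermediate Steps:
u(x) = 4 + (-2 + x)/(2*x) (u(x) = 4 + (x - 2)/(x + x) = 4 + (-2 + x)/((2*x)) = 4 + (-2 + x)*(1/(2*x)) = 4 + (-2 + x)/(2*x))
q(X) = 5 + X
a(N, T) = -3*N + 3*T (a(N, T) = 3*(T - N) = -3*N + 3*T)
46*q(8) + a(-5, u(3)) = 46*(5 + 8) + (-3*(-5) + 3*(9/2 - 1/3)) = 46*13 + (15 + 3*(9/2 - 1*1/3)) = 598 + (15 + 3*(9/2 - 1/3)) = 598 + (15 + 3*(25/6)) = 598 + (15 + 25/2) = 598 + 55/2 = 1251/2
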